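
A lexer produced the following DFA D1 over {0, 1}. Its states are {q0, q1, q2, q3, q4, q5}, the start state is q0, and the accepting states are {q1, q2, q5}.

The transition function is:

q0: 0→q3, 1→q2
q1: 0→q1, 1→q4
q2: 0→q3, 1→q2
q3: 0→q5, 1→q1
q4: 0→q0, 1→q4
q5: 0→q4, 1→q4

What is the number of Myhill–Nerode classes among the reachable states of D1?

Initial partition by acceptance: {q1,q2,q5} | {q0,q3,q4}.
Refine {q1,q2,q5} on symbol 0: members go to different blocks, giving {q2,q5} and {q1}.
Refine {q2,q5} on symbol 1: members go to different blocks, giving {q2} and {q5}.
Split {q0,q3,q4} by δ(·,0) → {q0,q4} and {q3}.
On input 0, block {q0,q4} splits into {q0} and {q4}.
The partition is now stable with 6 blocks: {q2} | {q0} | {q1} | {q5} | {q3} | {q4}.

6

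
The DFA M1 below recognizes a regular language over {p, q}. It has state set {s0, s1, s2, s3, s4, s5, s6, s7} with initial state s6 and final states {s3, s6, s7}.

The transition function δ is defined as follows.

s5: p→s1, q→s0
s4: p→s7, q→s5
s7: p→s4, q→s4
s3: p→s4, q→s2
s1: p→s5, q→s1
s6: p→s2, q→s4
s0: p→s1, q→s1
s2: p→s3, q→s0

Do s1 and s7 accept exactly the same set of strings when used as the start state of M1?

No

All states are reachable from the start state.
P0 = {s3,s6,s7} | {s0,s1,s2,s4,s5}.
Refine {s0,s1,s2,s4,s5} on symbol p: members go to different blocks, giving {s0,s1,s5} and {s2,s4}.
The partition is now stable with 3 blocks: {s3,s6,s7} | {s0,s1,s5} | {s2,s4}.
s1 and s7 end up in different blocks, so they are distinguishable. For instance, the string 'ε' is accepted from only s7.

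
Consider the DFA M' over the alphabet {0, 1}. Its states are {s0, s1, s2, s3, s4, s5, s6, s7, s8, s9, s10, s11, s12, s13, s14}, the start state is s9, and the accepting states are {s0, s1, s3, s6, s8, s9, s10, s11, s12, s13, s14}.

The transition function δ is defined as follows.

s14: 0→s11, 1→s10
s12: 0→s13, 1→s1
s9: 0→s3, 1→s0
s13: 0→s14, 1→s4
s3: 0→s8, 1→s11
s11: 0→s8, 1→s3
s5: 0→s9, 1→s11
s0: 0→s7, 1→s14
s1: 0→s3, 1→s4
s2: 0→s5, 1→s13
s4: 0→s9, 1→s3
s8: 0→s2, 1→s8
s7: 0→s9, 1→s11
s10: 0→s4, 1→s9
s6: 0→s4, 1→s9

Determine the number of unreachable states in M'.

No path from s9 leads to s1, s6, s12; the other 12 states are all reachable.

3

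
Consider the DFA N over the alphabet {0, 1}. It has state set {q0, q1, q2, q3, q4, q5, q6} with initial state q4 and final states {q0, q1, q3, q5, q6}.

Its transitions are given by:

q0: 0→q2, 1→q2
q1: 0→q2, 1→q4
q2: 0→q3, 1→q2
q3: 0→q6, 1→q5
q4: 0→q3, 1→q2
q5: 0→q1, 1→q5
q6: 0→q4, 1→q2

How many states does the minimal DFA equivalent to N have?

Reachable states from the start: {q1,q2,q3,q4,q5,q6}. Unreachable: {q0} — drop them.
Initial partition by acceptance: {q1,q3,q5,q6} | {q2,q4}.
Split {q1,q3,q5,q6} by δ(·,0) → {q1,q6} and {q3,q5}.
The partition is now stable with 3 blocks: {q1,q6} | {q2,q4} | {q3,q5}.

3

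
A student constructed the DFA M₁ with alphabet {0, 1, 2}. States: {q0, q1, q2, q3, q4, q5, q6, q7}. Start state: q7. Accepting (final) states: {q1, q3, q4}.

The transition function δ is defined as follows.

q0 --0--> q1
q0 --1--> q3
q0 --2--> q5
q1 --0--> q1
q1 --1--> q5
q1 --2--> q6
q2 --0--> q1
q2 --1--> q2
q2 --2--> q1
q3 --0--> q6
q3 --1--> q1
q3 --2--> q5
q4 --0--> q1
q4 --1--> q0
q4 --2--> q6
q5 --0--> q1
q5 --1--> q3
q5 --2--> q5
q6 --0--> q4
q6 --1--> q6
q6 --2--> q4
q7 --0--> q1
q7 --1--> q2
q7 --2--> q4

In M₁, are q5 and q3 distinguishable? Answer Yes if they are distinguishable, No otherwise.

Yes

Start with accepting vs non-accepting: {q1,q3,q4} | {q0,q2,q5,q6,q7}.
Refine {q1,q3,q4} on symbol 0: members go to different blocks, giving {q1,q4} and {q3}.
Split {q0,q2,q5,q6,q7} by δ(·,1) → {q2,q6,q7} and {q0,q5}.
Stable partition: {q1,q4} | {q2,q6,q7} | {q3} | {q0,q5} — 4 equivalence classes.
q5 and q3 end up in different blocks, so they are distinguishable. For instance, the string 'ε' is accepted from only q3.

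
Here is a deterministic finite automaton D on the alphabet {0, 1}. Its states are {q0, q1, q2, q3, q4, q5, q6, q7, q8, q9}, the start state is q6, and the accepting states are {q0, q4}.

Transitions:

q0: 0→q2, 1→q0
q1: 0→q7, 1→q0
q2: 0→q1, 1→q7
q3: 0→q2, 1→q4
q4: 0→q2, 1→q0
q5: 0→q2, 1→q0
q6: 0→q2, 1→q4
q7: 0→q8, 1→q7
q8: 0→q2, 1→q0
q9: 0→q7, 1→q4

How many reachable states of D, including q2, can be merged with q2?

Reachable states from the start: {q0,q1,q2,q4,q6,q7,q8}. Unreachable: {q3,q5,q9} — drop them.
Initial partition by acceptance: {q0,q4} | {q1,q2,q6,q7,q8}.
On input 1, block {q1,q2,q6,q7,q8} splits into {q1,q6,q8} and {q2,q7}.
The partition is now stable with 3 blocks: {q0,q4} | {q1,q6,q8} | {q2,q7}.
State q2 belongs to the block {q2,q7}, which has 2 states.

2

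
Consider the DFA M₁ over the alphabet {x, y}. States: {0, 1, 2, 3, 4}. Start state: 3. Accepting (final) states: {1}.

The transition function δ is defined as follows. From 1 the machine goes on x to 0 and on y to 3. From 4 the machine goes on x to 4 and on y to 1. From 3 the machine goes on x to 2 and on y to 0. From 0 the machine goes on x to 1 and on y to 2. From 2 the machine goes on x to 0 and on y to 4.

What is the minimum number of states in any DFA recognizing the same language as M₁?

P0 = {1} | {0,2,3,4}.
Split {0,2,3,4} by δ(·,x) → {2,3,4} and {0}.
Split {2,3,4} by δ(·,x) → {3,4} and {2}.
Split {3,4} by δ(·,x) → {3} and {4}.
No further refinement is possible. Final partition (5 blocks): {1} | {3} | {0} | {2} | {4}.

5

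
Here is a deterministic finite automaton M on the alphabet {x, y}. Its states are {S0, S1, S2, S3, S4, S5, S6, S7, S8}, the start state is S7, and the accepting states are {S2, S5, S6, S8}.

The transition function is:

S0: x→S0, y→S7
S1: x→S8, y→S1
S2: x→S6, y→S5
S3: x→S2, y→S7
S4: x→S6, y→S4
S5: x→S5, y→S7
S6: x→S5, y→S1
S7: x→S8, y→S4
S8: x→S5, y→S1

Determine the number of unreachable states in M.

BFS from S7 reaches {S1, S4, S5, S6, S7, S8}; the 3 state(s) S0, S2, S3 are never visited.

3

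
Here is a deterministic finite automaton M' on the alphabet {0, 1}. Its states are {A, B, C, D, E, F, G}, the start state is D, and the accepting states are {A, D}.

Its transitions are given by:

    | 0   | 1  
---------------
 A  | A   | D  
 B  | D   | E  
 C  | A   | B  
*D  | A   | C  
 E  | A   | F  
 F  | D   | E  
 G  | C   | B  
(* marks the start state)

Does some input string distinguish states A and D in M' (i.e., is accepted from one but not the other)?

Yes

First remove the unreachable states {G}; 6 states remain.
Start with accepting vs non-accepting: {A,D} | {B,C,E,F}.
On input 1, block {A,D} splits into {A} and {D}.
On input 0, block {B,C,E,F} splits into {B,F} and {C,E}.
The partition is now stable with 4 blocks: {A} | {B,F} | {D} | {C,E}.
A and D end up in different blocks, so they are distinguishable. For instance, the string '1' is accepted from only A.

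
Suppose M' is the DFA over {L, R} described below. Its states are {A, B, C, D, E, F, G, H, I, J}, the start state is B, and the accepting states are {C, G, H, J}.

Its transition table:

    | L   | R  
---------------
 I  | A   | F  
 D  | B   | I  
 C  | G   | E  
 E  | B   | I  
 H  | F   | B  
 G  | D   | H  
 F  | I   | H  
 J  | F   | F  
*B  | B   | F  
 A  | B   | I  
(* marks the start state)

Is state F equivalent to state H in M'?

First remove the unreachable states {C,D,E,G,J}; 5 states remain.
Start with accepting vs non-accepting: {H} | {A,B,F,I}.
On input R, block {A,B,F,I} splits into {A,B,I} and {F}.
Refine {A,B,I} on symbol R: members go to different blocks, giving {B,I} and {A}.
Refine {B,I} on symbol L: members go to different blocks, giving {B} and {I}.
No further refinement is possible. Final partition (5 blocks): {H} | {B} | {F} | {A} | {I}.
F and H end up in different blocks, so they are distinguishable. For instance, the string 'ε' is accepted from only H.

No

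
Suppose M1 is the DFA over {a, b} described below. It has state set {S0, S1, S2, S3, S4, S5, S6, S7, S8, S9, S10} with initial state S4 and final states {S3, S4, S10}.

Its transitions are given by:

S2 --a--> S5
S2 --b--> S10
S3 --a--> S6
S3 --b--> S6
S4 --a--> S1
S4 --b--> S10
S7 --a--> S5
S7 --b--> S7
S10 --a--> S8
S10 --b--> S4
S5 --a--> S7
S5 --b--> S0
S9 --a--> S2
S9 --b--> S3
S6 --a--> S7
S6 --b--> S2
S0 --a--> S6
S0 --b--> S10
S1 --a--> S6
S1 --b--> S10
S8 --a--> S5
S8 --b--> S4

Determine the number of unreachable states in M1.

Starting at S4 and following transitions, the reachable set is {S0, S1, S2, S4, S5, S6, S7, S8, S10}. That leaves S3, S9 unreachable — 2 in total.

2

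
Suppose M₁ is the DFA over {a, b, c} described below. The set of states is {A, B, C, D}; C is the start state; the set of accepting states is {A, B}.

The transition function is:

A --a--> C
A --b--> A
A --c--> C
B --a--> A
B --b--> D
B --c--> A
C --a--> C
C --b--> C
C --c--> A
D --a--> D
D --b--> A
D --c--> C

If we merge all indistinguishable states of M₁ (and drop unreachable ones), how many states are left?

States {B,D} cannot be reached from the start state, so discard them.
P0 = {A} | {C}.
Stable partition: {A} | {C} — 2 equivalence classes.

2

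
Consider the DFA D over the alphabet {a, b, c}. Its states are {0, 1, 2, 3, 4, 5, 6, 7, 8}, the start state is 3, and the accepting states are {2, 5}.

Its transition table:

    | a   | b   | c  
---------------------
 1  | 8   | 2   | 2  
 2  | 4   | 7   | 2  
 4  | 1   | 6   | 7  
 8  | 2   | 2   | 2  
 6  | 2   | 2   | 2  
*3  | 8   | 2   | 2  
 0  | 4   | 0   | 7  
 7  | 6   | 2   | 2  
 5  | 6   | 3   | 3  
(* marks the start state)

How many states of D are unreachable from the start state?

2

No path from 3 leads to 0, 5; the other 7 states are all reachable.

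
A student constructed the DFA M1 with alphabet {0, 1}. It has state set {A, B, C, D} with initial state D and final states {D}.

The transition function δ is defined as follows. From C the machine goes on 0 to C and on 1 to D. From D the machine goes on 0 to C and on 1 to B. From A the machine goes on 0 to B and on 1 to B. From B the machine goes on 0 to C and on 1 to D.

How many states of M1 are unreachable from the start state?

1

Starting at D and following transitions, the reachable set is {B, C, D}. That leaves A unreachable — 1 in total.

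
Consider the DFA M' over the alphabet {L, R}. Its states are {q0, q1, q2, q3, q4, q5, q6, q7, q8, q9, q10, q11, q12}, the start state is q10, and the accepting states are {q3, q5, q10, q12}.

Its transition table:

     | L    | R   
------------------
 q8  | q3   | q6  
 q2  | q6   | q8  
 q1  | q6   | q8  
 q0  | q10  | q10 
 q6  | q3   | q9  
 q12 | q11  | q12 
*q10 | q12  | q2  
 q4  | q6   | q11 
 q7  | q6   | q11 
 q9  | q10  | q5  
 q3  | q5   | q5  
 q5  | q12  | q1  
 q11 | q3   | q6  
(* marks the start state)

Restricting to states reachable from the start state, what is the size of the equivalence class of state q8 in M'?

First remove the unreachable states {q0,q4,q7}; 10 states remain.
P0 = {q3,q5,q10,q12} | {q1,q2,q6,q8,q9,q11}.
On input L, block {q3,q5,q10,q12} splits into {q3,q5,q10} and {q12}.
On input L, block {q3,q5,q10} splits into {q5,q10} and {q3}.
Refine {q1,q2,q6,q8,q9,q11} on symbol L: members go to different blocks, giving {q6,q8,q11} and {q1,q2} and {q9}.
Refine {q6,q8,q11} on symbol R: members go to different blocks, giving {q8,q11} and {q6}.
Stable partition: {q5,q10} | {q8,q11} | {q12} | {q3} | {q1,q2} | {q9} | {q6} — 7 equivalence classes.
The equivalence class containing q8 is {q8,q11}, of size 2.

2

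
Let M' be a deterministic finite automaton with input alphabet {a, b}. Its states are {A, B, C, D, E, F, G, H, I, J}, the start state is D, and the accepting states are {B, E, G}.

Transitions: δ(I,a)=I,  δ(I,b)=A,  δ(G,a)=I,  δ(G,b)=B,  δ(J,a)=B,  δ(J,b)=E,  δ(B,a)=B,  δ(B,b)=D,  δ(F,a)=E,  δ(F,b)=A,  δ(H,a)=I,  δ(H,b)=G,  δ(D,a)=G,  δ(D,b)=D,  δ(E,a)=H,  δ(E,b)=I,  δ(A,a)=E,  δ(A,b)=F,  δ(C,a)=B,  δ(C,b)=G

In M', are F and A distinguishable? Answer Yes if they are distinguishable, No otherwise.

Reachable states from the start: {A,B,D,E,F,G,H,I}. Unreachable: {C,J} — drop them.
Initial partition by acceptance: {B,E,G} | {A,D,F,H,I}.
On input a, block {B,E,G} splits into {E,G} and {B}.
Refine {E,G} on symbol b: members go to different blocks, giving {E} and {G}.
Refine {A,D,F,H,I} on symbol a: members go to different blocks, giving {A,F} and {H,I} and {D}.
Refine {H,I} on symbol b: members go to different blocks, giving {H} and {I}.
No further refinement is possible. Final partition (7 blocks): {E} | {A,F} | {B} | {G} | {H} | {D} | {I}.
F and A lie in the same block of the stable partition, so they are equivalent — no string distinguishes them.

No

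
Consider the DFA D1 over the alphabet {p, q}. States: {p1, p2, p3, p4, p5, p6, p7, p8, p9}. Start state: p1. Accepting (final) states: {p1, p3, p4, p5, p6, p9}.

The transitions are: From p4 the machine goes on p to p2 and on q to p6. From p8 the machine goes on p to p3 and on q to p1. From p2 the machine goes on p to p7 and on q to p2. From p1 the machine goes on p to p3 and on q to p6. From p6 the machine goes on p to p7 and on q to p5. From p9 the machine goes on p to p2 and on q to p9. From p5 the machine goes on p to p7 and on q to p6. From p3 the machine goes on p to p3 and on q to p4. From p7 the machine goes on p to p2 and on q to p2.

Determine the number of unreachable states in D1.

No path from p1 leads to p8, p9; the other 7 states are all reachable.

2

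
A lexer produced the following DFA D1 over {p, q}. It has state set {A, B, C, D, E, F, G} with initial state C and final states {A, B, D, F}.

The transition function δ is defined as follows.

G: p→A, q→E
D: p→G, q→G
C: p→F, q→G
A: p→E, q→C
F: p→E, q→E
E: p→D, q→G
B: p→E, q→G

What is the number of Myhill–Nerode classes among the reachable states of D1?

Reachable states from the start: {A,C,D,E,F,G}. Unreachable: {B} — drop them.
P0 = {A,D,F} | {C,E,G}.
No further refinement is possible. Final partition (2 blocks): {A,D,F} | {C,E,G}.

2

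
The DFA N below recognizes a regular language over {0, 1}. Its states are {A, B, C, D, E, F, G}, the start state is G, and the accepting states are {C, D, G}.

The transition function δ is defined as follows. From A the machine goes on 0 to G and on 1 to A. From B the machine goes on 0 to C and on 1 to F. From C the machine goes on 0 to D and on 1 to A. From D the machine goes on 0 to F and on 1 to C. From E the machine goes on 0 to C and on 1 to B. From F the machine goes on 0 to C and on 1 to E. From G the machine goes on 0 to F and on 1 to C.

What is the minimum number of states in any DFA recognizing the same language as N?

Initial partition by acceptance: {C,D,G} | {A,B,E,F}.
On input 0, block {C,D,G} splits into {D,G} and {C}.
Refine {A,B,E,F} on symbol 0: members go to different blocks, giving {B,E,F} and {A}.
No further refinement is possible. Final partition (4 blocks): {D,G} | {B,E,F} | {C} | {A}.

4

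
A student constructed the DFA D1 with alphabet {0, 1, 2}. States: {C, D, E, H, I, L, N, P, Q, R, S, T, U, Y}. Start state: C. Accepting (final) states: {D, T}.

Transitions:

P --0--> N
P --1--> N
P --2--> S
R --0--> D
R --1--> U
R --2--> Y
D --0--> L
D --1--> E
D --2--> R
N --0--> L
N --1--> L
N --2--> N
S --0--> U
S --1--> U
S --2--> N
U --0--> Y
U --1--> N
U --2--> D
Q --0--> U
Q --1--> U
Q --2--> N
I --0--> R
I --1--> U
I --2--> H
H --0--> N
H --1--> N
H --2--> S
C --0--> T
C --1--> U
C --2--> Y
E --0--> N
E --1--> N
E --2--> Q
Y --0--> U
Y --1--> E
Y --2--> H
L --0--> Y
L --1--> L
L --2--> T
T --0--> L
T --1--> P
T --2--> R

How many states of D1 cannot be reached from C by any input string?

BFS from C reaches {C, D, E, H, L, N, P, Q, R, S, T, U, Y}; the 1 state(s) I are never visited.

1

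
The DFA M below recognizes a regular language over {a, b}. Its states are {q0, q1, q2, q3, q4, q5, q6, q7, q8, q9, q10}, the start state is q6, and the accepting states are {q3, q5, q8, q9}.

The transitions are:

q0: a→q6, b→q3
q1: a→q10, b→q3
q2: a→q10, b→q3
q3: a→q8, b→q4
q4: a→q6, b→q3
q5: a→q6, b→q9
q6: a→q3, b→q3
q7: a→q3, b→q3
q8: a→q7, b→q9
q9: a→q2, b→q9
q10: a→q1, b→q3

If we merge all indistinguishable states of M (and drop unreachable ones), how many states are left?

First remove the unreachable states {q0,q5}; 9 states remain.
P0 = {q3,q8,q9} | {q1,q2,q4,q6,q7,q10}.
Split {q3,q8,q9} by δ(·,a) → {q8,q9} and {q3}.
On input a, block {q1,q2,q4,q6,q7,q10} splits into {q1,q2,q4,q10} and {q6,q7}.
Split {q8,q9} by δ(·,a) → {q8} and {q9}.
On input a, block {q1,q2,q4,q10} splits into {q1,q2,q10} and {q4}.
The partition is now stable with 6 blocks: {q8} | {q1,q2,q10} | {q3} | {q6,q7} | {q9} | {q4}.

6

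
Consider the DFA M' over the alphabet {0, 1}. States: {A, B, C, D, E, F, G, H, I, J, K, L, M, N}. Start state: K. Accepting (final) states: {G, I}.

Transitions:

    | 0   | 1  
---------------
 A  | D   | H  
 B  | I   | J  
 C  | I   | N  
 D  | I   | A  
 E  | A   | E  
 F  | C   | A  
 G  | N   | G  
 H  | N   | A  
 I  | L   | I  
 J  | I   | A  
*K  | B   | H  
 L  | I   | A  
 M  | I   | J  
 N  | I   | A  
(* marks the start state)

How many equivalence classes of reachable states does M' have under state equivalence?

Reachable states from the start: {A,B,D,H,I,J,K,L,N}. Unreachable: {C,E,F,G,M} — drop them.
P0 = {I} | {A,B,D,H,J,K,L,N}.
Refine {A,B,D,H,J,K,L,N} on symbol 0: members go to different blocks, giving {B,D,J,L,N} and {A,H,K}.
Split {B,D,J,L,N} by δ(·,1) → {D,J,L,N} and {B}.
Split {A,H,K} by δ(·,0) → {A,H} and {K}.
No further refinement is possible. Final partition (5 blocks): {I} | {D,J,L,N} | {A,H} | {B} | {K}.

5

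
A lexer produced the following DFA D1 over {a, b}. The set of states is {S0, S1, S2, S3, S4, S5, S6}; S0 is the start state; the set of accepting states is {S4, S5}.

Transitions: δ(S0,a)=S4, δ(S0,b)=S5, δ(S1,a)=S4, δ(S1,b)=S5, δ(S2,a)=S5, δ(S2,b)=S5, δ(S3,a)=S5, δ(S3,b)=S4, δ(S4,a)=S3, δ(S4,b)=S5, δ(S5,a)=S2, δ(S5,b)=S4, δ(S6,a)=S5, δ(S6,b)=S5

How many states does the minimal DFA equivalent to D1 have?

2

First remove the unreachable states {S1,S6}; 5 states remain.
Start with accepting vs non-accepting: {S4,S5} | {S0,S2,S3}.
No further refinement is possible. Final partition (2 blocks): {S4,S5} | {S0,S2,S3}.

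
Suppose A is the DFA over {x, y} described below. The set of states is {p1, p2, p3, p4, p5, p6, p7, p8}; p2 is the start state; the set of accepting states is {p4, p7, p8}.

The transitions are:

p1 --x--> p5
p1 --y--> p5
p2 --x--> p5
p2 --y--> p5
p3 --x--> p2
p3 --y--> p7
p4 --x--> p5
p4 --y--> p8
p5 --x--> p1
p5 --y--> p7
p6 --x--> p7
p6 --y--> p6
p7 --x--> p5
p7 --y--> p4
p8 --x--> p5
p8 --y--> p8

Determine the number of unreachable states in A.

No path from p2 leads to p3, p6; the other 6 states are all reachable.

2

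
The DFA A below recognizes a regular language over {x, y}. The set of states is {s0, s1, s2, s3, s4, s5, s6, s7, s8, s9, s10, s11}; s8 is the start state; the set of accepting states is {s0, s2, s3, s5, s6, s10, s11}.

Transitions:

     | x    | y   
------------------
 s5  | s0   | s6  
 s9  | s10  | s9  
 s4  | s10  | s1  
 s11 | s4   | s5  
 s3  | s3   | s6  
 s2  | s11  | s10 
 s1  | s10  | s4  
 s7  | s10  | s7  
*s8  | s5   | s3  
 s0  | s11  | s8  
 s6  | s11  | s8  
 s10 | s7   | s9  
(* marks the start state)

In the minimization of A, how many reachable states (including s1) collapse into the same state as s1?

4

States {s2} cannot be reached from the start state, so discard them.
Initial partition by acceptance: {s0,s3,s5,s6,s10,s11} | {s1,s4,s7,s8,s9}.
On input x, block {s0,s3,s5,s6,s10,s11} splits into {s0,s3,s5,s6} and {s10,s11}.
Refine {s0,s3,s5,s6} on symbol x: members go to different blocks, giving {s0,s6} and {s3,s5}.
Refine {s1,s4,s7,s8,s9} on symbol x: members go to different blocks, giving {s1,s4,s7,s9} and {s8}.
Split {s10,s11} by δ(·,y) → {s10} and {s11}.
Refine {s3,s5} on symbol x: members go to different blocks, giving {s3} and {s5}.
No further refinement is possible. Final partition (7 blocks): {s0,s6} | {s1,s4,s7,s9} | {s10} | {s3} | {s8} | {s11} | {s5}.
State s1 belongs to the block {s1,s4,s7,s9}, which has 4 states.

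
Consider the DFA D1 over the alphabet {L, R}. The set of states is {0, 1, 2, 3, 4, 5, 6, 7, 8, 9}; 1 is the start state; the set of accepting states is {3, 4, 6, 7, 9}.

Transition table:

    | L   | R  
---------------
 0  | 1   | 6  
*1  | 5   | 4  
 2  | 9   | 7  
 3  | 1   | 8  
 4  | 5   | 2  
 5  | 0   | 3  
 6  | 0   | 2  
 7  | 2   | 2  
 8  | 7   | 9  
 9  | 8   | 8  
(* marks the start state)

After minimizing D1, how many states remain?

All states are reachable from the start state.
Start with accepting vs non-accepting: {3,4,6,7,9} | {0,1,2,5,8}.
Refine {0,1,2,5,8} on symbol L: members go to different blocks, giving {0,1,5} and {2,8}.
Refine {3,4,6,7,9} on symbol L: members go to different blocks, giving {3,4,6} and {7,9}.
The partition is now stable with 4 blocks: {3,4,6} | {0,1,5} | {2,8} | {7,9}.

4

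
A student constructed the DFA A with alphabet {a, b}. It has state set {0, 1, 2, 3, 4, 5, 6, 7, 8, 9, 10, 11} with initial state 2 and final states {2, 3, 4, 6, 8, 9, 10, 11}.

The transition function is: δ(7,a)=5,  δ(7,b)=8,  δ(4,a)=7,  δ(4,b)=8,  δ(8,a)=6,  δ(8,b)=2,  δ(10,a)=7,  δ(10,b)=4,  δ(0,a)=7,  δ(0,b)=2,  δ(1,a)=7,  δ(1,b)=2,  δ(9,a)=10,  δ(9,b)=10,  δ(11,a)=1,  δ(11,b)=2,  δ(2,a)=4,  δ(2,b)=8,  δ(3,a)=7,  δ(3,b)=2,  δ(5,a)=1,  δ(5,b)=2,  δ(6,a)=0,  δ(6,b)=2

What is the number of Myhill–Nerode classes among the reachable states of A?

3

Reachable states from the start: {0,1,2,4,5,6,7,8}. Unreachable: {3,9,10,11} — drop them.
P0 = {2,4,6,8} | {0,1,5,7}.
Split {2,4,6,8} by δ(·,a) → {2,8} and {4,6}.
No further refinement is possible. Final partition (3 blocks): {2,8} | {0,1,5,7} | {4,6}.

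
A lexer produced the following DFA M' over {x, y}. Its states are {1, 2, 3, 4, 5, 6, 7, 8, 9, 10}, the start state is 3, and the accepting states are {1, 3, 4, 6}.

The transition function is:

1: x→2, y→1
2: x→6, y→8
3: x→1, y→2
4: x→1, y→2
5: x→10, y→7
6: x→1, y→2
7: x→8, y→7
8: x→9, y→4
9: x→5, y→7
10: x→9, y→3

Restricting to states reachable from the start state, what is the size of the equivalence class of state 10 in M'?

2

All states are reachable from the start state.
Initial partition by acceptance: {1,3,4,6} | {2,5,7,8,9,10}.
On input x, block {1,3,4,6} splits into {3,4,6} and {1}.
Split {2,5,7,8,9,10} by δ(·,x) → {5,7,8,9,10} and {2}.
On input y, block {5,7,8,9,10} splits into {5,7,9} and {8,10}.
Split {5,7,9} by δ(·,x) → {5,7} and {9}.
The partition is now stable with 6 blocks: {3,4,6} | {5,7} | {1} | {2} | {8,10} | {9}.
State 10 belongs to the block {8,10}, which has 2 states.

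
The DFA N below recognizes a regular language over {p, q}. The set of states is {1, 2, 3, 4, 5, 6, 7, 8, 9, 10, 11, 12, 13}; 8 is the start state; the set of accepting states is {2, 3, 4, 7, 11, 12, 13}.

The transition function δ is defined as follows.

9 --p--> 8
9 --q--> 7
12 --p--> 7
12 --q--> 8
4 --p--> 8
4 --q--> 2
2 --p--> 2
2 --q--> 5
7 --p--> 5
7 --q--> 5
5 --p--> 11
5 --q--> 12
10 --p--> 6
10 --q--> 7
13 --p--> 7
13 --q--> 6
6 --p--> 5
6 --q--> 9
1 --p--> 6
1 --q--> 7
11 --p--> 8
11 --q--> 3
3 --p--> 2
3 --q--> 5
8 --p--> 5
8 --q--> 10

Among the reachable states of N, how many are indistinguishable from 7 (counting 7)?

First remove the unreachable states {1,4,13}; 10 states remain.
Start with accepting vs non-accepting: {2,3,7,11,12} | {5,6,8,9,10}.
Refine {2,3,7,11,12} on symbol p: members go to different blocks, giving {2,3,12} and {7,11}.
On input p, block {2,3,12} splits into {2,3} and {12}.
Refine {5,6,8,9,10} on symbol p: members go to different blocks, giving {6,8,9,10} and {5}.
On input p, block {6,8,9,10} splits into {6,8} and {9,10}.
Refine {7,11} on symbol p: members go to different blocks, giving {7} and {11}.
The partition is now stable with 7 blocks: {2,3} | {6,8} | {7} | {12} | {5} | {9,10} | {11}.
The equivalence class containing 7 is {7}, of size 1.

1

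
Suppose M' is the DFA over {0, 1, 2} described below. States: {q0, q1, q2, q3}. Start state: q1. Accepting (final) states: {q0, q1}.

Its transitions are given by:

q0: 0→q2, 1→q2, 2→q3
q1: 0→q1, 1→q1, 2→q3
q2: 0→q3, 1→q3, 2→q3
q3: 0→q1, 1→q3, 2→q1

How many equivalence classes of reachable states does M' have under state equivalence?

2

First remove the unreachable states {q0,q2}; 2 states remain.
Initial partition by acceptance: {q1} | {q3}.
No further refinement is possible. Final partition (2 blocks): {q1} | {q3}.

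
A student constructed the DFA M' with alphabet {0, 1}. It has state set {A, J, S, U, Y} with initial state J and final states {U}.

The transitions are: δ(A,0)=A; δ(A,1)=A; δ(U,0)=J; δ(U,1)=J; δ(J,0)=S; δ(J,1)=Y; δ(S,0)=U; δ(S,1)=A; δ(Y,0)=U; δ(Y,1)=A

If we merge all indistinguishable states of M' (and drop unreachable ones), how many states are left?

4

Every state is reachable, so we keep all 5.
Initial partition by acceptance: {U} | {A,J,S,Y}.
Split {A,J,S,Y} by δ(·,0) → {S,Y} and {A,J}.
Split {A,J} by δ(·,0) → {J} and {A}.
No further refinement is possible. Final partition (4 blocks): {U} | {S,Y} | {J} | {A}.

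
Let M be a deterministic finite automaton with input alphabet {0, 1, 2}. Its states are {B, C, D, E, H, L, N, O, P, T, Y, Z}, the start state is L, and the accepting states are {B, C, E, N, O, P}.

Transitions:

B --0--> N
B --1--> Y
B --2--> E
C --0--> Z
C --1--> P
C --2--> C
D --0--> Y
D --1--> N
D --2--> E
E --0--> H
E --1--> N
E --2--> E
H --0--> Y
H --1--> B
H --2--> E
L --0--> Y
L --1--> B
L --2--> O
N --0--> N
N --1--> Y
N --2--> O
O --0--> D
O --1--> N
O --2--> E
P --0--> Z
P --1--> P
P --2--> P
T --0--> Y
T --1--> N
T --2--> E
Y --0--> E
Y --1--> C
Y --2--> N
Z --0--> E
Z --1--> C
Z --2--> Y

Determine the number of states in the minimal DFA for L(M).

6

Reachable states from the start: {B,C,D,E,H,L,N,O,P,Y,Z}. Unreachable: {T} — drop them.
Initial partition by acceptance: {B,C,E,N,O,P} | {D,H,L,Y,Z}.
On input 0, block {B,C,E,N,O,P} splits into {C,E,O,P} and {B,N}.
Refine {C,E,O,P} on symbol 1: members go to different blocks, giving {C,P} and {E,O}.
Split {D,H,L,Y,Z} by δ(·,0) → {D,H,L} and {Y,Z}.
Refine {Y,Z} on symbol 2: members go to different blocks, giving {Z} and {Y}.
No further refinement is possible. Final partition (6 blocks): {C,P} | {D,H,L} | {B,N} | {E,O} | {Z} | {Y}.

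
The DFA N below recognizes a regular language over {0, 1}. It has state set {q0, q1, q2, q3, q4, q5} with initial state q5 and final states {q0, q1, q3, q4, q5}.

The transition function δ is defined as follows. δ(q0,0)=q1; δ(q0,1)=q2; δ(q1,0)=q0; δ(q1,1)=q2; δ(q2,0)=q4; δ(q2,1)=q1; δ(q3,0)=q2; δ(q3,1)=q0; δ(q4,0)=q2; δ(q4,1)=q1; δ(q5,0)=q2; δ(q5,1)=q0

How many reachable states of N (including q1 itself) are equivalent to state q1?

2

First remove the unreachable states {q3}; 5 states remain.
P0 = {q0,q1,q4,q5} | {q2}.
On input 0, block {q0,q1,q4,q5} splits into {q0,q1} and {q4,q5}.
Stable partition: {q0,q1} | {q2} | {q4,q5} — 3 equivalence classes.
State q1 belongs to the block {q0,q1}, which has 2 states.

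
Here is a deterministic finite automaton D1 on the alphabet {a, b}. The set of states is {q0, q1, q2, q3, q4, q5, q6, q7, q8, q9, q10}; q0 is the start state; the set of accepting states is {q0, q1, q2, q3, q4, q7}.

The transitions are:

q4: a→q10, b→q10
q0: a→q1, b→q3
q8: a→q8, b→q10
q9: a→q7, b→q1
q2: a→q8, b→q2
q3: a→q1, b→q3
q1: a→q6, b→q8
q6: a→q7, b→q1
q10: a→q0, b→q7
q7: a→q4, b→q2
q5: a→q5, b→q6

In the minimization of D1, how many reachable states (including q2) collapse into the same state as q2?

1

States {q5,q9} cannot be reached from the start state, so discard them.
P0 = {q0,q1,q2,q3,q4,q7} | {q6,q8,q10}.
Split {q0,q1,q2,q3,q4,q7} by δ(·,a) → {q0,q3,q7} and {q1,q2,q4}.
On input b, block {q0,q3,q7} splits into {q0,q3} and {q7}.
Refine {q6,q8,q10} on symbol a: members go to different blocks, giving {q6} and {q8} and {q10}.
On input a, block {q1,q2,q4} splits into {q1} and {q2} and {q4}.
No further refinement is possible. Final partition (8 blocks): {q0,q3} | {q6} | {q1} | {q7} | {q8} | {q10} | {q2} | {q4}.
State q2 belongs to the block {q2}, which has 1 states.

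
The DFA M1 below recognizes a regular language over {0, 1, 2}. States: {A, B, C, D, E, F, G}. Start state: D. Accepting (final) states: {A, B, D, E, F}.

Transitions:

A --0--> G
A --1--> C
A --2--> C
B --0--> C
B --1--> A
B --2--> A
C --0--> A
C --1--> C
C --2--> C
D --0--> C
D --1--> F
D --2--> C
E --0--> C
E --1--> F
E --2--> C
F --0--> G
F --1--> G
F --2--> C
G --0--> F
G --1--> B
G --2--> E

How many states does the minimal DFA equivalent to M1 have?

6

P0 = {A,B,D,E,F} | {C,G}.
Split {A,B,D,E,F} by δ(·,1) → {B,D,E} and {A,F}.
On input 2, block {B,D,E} splits into {D,E} and {B}.
On input 1, block {C,G} splits into {C} and {G}.
Split {A,F} by δ(·,1) → {A} and {F}.
Stable partition: {D,E} | {C} | {A} | {B} | {G} | {F} — 6 equivalence classes.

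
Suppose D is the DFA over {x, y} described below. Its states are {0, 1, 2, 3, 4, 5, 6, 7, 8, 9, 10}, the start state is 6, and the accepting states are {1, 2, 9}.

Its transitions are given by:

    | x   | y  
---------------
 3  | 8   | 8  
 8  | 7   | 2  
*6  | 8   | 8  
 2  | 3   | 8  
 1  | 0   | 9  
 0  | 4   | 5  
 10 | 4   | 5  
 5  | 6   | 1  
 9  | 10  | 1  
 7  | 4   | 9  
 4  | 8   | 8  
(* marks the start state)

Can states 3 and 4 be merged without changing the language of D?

Yes

Every state is reachable, so we keep all 11.
Initial partition by acceptance: {1,2,9} | {0,3,4,5,6,7,8,10}.
On input y, block {1,2,9} splits into {1,9} and {2}.
On input y, block {0,3,4,5,6,7,8,10} splits into {0,3,4,6,10} and {5,7} and {8}.
On input x, block {0,3,4,6,10} splits into {3,4,6} and {0,10}.
The partition is now stable with 6 blocks: {1,9} | {3,4,6} | {2} | {5,7} | {8} | {0,10}.
3 and 4 lie in the same block of the stable partition, so they are equivalent — no string distinguishes them.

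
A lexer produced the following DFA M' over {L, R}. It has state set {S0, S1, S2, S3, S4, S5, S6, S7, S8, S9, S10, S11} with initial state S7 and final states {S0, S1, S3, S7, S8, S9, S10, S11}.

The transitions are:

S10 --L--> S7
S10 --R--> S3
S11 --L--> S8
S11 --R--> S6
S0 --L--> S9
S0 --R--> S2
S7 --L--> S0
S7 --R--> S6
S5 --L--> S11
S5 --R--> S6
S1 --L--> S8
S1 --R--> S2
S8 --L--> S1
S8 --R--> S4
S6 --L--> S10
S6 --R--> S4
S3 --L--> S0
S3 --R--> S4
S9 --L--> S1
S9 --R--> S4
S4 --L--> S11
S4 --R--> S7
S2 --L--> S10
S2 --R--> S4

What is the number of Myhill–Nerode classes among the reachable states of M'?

First remove the unreachable states {S5}; 11 states remain.
P0 = {S0,S1,S3,S7,S8,S9,S10,S11} | {S2,S4,S6}.
Split {S0,S1,S3,S7,S8,S9,S10,S11} by δ(·,R) → {S0,S1,S3,S7,S8,S9,S11} and {S10}.
Refine {S2,S4,S6} on symbol L: members go to different blocks, giving {S2,S6} and {S4}.
Refine {S0,S1,S3,S7,S8,S9,S11} on symbol R: members go to different blocks, giving {S0,S1,S7,S11} and {S3,S8,S9}.
On input L, block {S0,S1,S7,S11} splits into {S0,S1,S11} and {S7}.
Stable partition: {S0,S1,S11} | {S2,S6} | {S10} | {S4} | {S3,S8,S9} | {S7} — 6 equivalence classes.

6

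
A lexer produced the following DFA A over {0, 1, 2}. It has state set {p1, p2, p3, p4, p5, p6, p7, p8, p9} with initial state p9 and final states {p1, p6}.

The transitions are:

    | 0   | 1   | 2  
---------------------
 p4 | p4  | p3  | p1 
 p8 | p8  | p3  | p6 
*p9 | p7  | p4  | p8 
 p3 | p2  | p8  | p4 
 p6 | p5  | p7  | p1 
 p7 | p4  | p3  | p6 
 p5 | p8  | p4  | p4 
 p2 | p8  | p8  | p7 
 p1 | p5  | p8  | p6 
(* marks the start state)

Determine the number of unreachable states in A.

0

Every one of the 9 states is reachable from p9.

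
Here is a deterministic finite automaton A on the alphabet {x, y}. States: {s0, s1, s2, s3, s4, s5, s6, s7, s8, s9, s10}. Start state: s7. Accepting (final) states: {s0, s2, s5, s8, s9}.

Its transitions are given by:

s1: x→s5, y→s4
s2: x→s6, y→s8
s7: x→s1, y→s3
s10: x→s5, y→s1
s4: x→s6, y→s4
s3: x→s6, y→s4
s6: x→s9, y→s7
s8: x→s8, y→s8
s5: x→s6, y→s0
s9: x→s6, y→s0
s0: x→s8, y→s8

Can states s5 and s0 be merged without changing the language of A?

Reachable states from the start: {s0,s1,s3,s4,s5,s6,s7,s8,s9}. Unreachable: {s2,s10} — drop them.
P0 = {s0,s5,s8,s9} | {s1,s3,s4,s6,s7}.
Split {s0,s5,s8,s9} by δ(·,x) → {s0,s8} and {s5,s9}.
Split {s1,s3,s4,s6,s7} by δ(·,x) → {s3,s4,s7} and {s1,s6}.
No further refinement is possible. Final partition (4 blocks): {s0,s8} | {s3,s4,s7} | {s5,s9} | {s1,s6}.
s5 and s0 end up in different blocks, so they are distinguishable. For instance, the string 'x' is accepted from only s0.

No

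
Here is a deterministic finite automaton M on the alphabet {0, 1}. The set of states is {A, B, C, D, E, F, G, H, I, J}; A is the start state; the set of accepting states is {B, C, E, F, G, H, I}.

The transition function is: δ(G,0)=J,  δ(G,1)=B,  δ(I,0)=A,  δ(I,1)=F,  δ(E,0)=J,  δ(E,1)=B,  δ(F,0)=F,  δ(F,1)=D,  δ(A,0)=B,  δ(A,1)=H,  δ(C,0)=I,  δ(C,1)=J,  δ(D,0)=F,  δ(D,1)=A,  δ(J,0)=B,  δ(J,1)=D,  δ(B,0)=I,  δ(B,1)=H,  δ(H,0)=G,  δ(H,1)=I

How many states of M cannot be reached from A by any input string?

2

Starting at A and following transitions, the reachable set is {A, B, D, F, G, H, I, J}. That leaves C, E unreachable — 2 in total.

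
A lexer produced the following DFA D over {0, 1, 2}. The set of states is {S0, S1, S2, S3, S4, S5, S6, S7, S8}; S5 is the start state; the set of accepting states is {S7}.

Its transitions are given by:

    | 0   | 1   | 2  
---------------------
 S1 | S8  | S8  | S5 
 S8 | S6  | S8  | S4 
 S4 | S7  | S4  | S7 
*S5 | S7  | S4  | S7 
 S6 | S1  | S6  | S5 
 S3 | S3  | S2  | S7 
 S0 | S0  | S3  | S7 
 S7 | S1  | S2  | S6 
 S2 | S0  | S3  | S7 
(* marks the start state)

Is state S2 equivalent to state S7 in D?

Every state is reachable, so we keep all 9.
Start with accepting vs non-accepting: {S7} | {S0,S1,S2,S3,S4,S5,S6,S8}.
Split {S0,S1,S2,S3,S4,S5,S6,S8} by δ(·,0) → {S0,S1,S2,S3,S6,S8} and {S4,S5}.
On input 2, block {S0,S1,S2,S3,S6,S8} splits into {S0,S2,S3} and {S1,S6,S8}.
Stable partition: {S7} | {S0,S2,S3} | {S4,S5} | {S1,S6,S8} — 4 equivalence classes.
S2 and S7 end up in different blocks, so they are distinguishable. For instance, the string 'ε' is accepted from only S7.

No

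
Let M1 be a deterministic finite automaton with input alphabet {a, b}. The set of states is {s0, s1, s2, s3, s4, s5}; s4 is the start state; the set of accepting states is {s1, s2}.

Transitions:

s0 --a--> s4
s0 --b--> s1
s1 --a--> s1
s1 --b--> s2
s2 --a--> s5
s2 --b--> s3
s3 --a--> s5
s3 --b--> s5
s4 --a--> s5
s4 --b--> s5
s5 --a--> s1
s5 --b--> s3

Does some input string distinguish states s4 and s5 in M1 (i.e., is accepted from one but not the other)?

Yes

Reachable states from the start: {s1,s2,s3,s4,s5}. Unreachable: {s0} — drop them.
P0 = {s1,s2} | {s3,s4,s5}.
Split {s1,s2} by δ(·,a) → {s1} and {s2}.
Refine {s3,s4,s5} on symbol a: members go to different blocks, giving {s3,s4} and {s5}.
Stable partition: {s1} | {s3,s4} | {s2} | {s5} — 4 equivalence classes.
s4 and s5 end up in different blocks, so they are distinguishable. For instance, the string 'a' is accepted from only s5.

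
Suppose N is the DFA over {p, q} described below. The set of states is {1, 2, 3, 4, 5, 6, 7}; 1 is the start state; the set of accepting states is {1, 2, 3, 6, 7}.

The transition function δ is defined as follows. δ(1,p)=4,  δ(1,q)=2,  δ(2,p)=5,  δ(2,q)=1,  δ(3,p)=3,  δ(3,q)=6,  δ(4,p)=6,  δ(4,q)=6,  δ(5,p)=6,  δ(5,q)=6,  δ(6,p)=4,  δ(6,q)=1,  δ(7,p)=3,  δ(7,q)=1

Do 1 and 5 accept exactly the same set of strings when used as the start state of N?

No

States {3,7} cannot be reached from the start state, so discard them.
P0 = {1,2,6} | {4,5}.
Stable partition: {1,2,6} | {4,5} — 2 equivalence classes.
1 and 5 end up in different blocks, so they are distinguishable. For instance, the string 'ε' is accepted from only 1.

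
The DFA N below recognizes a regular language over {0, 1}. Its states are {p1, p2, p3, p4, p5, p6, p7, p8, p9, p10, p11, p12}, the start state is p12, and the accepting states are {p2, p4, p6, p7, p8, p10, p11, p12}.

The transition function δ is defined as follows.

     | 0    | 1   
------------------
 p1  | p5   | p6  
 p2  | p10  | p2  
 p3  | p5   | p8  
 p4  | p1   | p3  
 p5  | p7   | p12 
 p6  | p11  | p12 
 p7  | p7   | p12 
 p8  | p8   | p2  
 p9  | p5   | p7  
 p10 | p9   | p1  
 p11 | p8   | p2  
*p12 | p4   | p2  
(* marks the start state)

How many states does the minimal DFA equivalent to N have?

Every state is reachable, so we keep all 12.
Start with accepting vs non-accepting: {p2,p4,p6,p7,p8,p10,p11,p12} | {p1,p3,p5,p9}.
Refine {p2,p4,p6,p7,p8,p10,p11,p12} on symbol 0: members go to different blocks, giving {p2,p6,p7,p8,p11,p12} and {p4,p10}.
Refine {p2,p6,p7,p8,p11,p12} on symbol 0: members go to different blocks, giving {p6,p7,p8,p11} and {p2,p12}.
On input 0, block {p1,p3,p5,p9} splits into {p1,p3,p9} and {p5}.
Stable partition: {p6,p7,p8,p11} | {p1,p3,p9} | {p4,p10} | {p2,p12} | {p5} — 5 equivalence classes.

5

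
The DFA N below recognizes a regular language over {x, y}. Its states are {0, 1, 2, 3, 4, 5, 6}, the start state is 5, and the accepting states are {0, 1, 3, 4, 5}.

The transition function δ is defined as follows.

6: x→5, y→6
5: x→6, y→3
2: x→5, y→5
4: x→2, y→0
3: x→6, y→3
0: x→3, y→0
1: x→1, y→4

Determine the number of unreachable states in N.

Starting at 5 and following transitions, the reachable set is {3, 5, 6}. That leaves 0, 1, 2, 4 unreachable — 4 in total.

4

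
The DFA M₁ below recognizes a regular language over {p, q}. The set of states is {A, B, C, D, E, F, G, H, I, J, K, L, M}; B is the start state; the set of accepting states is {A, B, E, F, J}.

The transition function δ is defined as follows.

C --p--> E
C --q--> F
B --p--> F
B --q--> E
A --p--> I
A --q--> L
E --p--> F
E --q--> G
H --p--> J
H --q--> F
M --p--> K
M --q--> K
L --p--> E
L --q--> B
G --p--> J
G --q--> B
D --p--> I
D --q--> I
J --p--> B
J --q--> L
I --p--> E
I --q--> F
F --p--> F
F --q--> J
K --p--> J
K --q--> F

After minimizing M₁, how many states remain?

3

States {A,C,D,H,I,K,M} cannot be reached from the start state, so discard them.
P0 = {B,E,F,J} | {G,L}.
Refine {B,E,F,J} on symbol q: members go to different blocks, giving {B,F} and {E,J}.
No further refinement is possible. Final partition (3 blocks): {B,F} | {G,L} | {E,J}.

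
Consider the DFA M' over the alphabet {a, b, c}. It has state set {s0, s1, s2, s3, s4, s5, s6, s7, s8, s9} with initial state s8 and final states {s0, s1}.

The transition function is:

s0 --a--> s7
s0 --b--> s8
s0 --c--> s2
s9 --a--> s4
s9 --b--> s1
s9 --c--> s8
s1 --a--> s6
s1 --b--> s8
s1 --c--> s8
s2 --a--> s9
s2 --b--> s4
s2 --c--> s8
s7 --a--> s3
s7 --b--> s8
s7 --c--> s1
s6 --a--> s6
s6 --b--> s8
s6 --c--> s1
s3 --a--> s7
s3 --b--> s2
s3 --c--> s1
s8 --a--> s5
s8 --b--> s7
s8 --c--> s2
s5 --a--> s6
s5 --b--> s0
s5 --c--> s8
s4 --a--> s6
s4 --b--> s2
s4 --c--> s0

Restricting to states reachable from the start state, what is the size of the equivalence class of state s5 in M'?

All states are reachable from the start state.
P0 = {s0,s1} | {s2,s3,s4,s5,s6,s7,s8,s9}.
Split {s2,s3,s4,s5,s6,s7,s8,s9} by δ(·,b) → {s2,s3,s4,s6,s7,s8} and {s5,s9}.
Split {s2,s3,s4,s6,s7,s8} by δ(·,a) → {s3,s4,s6,s7} and {s2,s8}.
No further refinement is possible. Final partition (4 blocks): {s0,s1} | {s3,s4,s6,s7} | {s5,s9} | {s2,s8}.
State s5 belongs to the block {s5,s9}, which has 2 states.

2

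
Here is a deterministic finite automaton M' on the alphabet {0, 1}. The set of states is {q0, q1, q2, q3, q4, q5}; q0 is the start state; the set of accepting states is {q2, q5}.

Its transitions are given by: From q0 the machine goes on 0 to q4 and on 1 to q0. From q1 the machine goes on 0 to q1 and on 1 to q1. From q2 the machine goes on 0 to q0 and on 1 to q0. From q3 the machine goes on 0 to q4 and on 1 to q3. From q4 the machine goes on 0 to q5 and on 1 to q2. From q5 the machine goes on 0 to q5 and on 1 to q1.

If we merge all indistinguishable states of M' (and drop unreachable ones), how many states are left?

States {q3} cannot be reached from the start state, so discard them.
P0 = {q2,q5} | {q0,q1,q4}.
On input 0, block {q2,q5} splits into {q2} and {q5}.
Split {q0,q1,q4} by δ(·,0) → {q0,q1} and {q4}.
On input 0, block {q0,q1} splits into {q0} and {q1}.
No further refinement is possible. Final partition (5 blocks): {q2} | {q0} | {q5} | {q4} | {q1}.

5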